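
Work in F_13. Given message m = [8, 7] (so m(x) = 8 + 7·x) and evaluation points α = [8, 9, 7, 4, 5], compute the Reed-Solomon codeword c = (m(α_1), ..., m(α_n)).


c = [12, 6, 5, 10, 4]

Message polynomial: m(x) = 8 + 7·x (mod 13).
For each evaluation point α_i, compute m(α_i) mod 13:
  α_1 = 8: Horner steps 7 → 12, so m(8) = 12.
  α_2 = 9: Horner steps 7 → 6, so m(9) = 6.
  α_3 = 7: Horner steps 7 → 5, so m(7) = 5.
  α_4 = 4: Horner steps 7 → 10, so m(4) = 10.
  α_5 = 5: Horner steps 7 → 4, so m(5) = 4.
Codeword c = [12, 6, 5, 10, 4] ∈ F_13^5.


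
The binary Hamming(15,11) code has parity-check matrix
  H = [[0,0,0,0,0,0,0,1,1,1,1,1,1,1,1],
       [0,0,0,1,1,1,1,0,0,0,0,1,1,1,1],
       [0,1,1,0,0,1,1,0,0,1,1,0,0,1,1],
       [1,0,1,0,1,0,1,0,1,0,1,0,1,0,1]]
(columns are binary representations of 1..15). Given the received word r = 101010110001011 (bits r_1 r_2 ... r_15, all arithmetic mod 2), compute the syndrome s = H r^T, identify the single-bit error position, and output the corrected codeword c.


s = (0, 1, 0, 1)^T, error position = 5, corrected codeword c = 101000110001011

Compute s = H r^T mod 2 one row at a time:
  s_1 = 1 + 0 + 0 + 0 + 1 + 0 + 1 + 1 = 4 ≡ 0 (mod 2).
  s_2 = 0 + 1 + 0 + 1 + 1 + 0 + 1 + 1 = 5 ≡ 1 (mod 2).
  s_3 = 0 + 1 + 0 + 1 + 0 + 0 + 1 + 1 = 4 ≡ 0 (mod 2).
  s_4 = 1 + 1 + 1 + 1 + 0 + 0 + 0 + 1 = 5 ≡ 1 (mod 2).
s = (0, 1, 0, 1)^T — this equals column 5 of H (binary 0101), so error is at position 5.
Correct: flip bit 5 of r = 101010110001011 to get c = 101000110001011.


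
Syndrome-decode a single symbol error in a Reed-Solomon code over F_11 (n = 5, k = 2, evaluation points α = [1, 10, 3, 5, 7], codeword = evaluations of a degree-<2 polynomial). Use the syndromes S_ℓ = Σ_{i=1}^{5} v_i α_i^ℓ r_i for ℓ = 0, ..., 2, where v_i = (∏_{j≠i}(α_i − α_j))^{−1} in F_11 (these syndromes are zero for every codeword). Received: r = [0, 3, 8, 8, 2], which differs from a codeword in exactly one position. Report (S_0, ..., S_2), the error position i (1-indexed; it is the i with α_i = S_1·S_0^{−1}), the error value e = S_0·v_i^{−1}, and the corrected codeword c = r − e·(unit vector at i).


S = (1, 5, 3), error at position 4, error magnitude e = 3, c = [0, 3, 8, 5, 2].

Step 1: column multipliers v_i = (∏_{j≠i}(α_i − α_j))^{−1} mod 11.
  i = 1 (α = 1): (1−10)(1−3)(1−5)(1−7) = (−9)·(−2)·(−4)·(−6) = 432 ≡ 3, so v_1 = 3^{−1} = 4 (mod 11).
  i = 2 (α = 10): (10−1)(10−3)(10−5)(10−7) = 9·7·5·3 = 945 ≡ 10, so v_2 = 10^{−1} = 10 (mod 11).
  i = 3 (α = 3): (3−1)(3−10)(3−5)(3−7) = 2·(−7)·(−2)·(−4) = −112 ≡ 9, so v_3 = 9^{−1} = 5 (mod 11).
  i = 4 (α = 5): (5−1)(5−10)(5−3)(5−7) = 4·(−5)·2·(−2) = 80 ≡ 3, so v_4 = 3^{−1} = 4 (mod 11).
  i = 5 (α = 7): (7−1)(7−10)(7−3)(7−5) = 6·(−3)·4·2 = −144 ≡ 10, so v_5 = 10^{−1} = 10 (mod 11).
  v = [4, 10, 5, 4, 10].
Step 2: syndromes of r = [0, 3, 8, 8, 2] (all sums mod 11).
  S_0 = Σ v_i r_i = 4·0 + 10·3 + 5·8 + 4·8 + 10·2 = 122 ≡ 1.
  S_1 = Σ v_i α_i r_i = 4·1·0 + 10·10·3 + 5·3·8 + 4·5·8 + 10·7·2 = 720 ≡ 5.
  α_i^2 mod 11 = [1, 1, 9, 3, 5].
  S_2 = Σ v_i α_i^2 r_i = 4·1·0 + 10·1·3 + 5·9·8 + 4·3·8 + 10·5·2 = 586 ≡ 3.
  S = (1, 5, 3) ≠ 0, so r is not a codeword (an error is present).
Step 3: locate the error. For a single error e at position i, S_ℓ = v_i·e·α_i^ℓ, so α_err = S_1/S_0.
  S_0^{−1} = 1^{−1} = 1 (mod 11), so α_err = 5·1 = 5 ≡ 5 = α_4. Error position i = 4.
  Consistency check: S_2/S_1 = 3·9 = 27 ≡ 5 = α_err ✓ (single-error assumption holds).
Step 4: error magnitude e = S_0/v_4 = S_0·∏_{j≠4}(α_4 − α_j) = 1·3 = 3 ≡ 3 (mod 11).
Step 5: correct position 4: c_4 = r_4 − e = 8 − 3 ≡ 5 (mod 11). Hence c = [0, 3, 8, 5, 2].
  Check: interpolating c through the α_i gives m(x) = 7 + 4·x (degree < 2) with m(α_i) = c_i for every i, so c is indeed a codeword.


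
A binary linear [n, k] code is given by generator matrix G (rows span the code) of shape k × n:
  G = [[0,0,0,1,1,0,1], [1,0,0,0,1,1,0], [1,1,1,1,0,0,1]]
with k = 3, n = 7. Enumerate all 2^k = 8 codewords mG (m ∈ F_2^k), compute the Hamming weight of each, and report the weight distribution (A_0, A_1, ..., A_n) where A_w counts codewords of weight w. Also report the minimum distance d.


Weight distribution: A_0 = 1, A_3 = 3, A_4 = 2, A_5 = 1, A_6 = 1. Minimum distance d = 3.

Enumerate all 2^3 = 8 messages m ∈ F_2^3.
For each, compute codeword c = mG in F_2^7, then tally its weight.
  m = 000 → c = 0000000, weight = 0.
  m = 100 → c = 0001101, weight = 3.
  m = 010 → c = 1000110, weight = 3.
  m = 110 → c = 1001011, weight = 4.
  m = 001 → c = 1111001, weight = 5.
  m = 101 → c = 1110100, weight = 4.
  m = 011 → c = 0111111, weight = 6.
  m = 111 → c = 0110010, weight = 3.
Tally weights:
  weight 0: 1 codewords.
  weight 3: 3 codewords.
  weight 4: 2 codewords.
  weight 5: 1 codewords.
  weight 6: 1 codewords.
Minimum distance d = smallest w > 0 with A_w > 0 = 3.
Sanity: Σ A_w = 8 = 2^3 = 8 ✓.


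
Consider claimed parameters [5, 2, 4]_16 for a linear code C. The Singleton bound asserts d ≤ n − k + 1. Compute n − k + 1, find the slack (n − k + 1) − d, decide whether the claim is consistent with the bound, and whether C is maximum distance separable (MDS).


Singleton RHS = n − k + 1 = 4, slack = 0, bound satisfied, MDS.

Singleton bound: d ≤ n − k + 1.
Here n = 5, k = 2, so n − k + 1 = 4.
Given d = 4, check d ≤ 4: YES.
Slack = (n − k + 1) − d = 0.
The code is MDS (slack = 0).
Description: the claimed parameters are [5, 2, 4]_16; such a code would be MDS (meets Singleton bound).


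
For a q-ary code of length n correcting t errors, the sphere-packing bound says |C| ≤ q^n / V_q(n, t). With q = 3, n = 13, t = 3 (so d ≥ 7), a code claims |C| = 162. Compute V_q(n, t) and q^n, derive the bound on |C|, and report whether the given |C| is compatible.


V_q(n, t) = 2627, q^n = 1594323, Hamming bound = 606, |C| = 162 ≤ bound (satisfied).

Step 1: Compute V_q(n, t) = Σ_{j=0}^3 C(n, j) (q−1)^j.
  j = 0: C(13,0)·(2)^0 = 1·1 = 1.
  j = 1: C(13,1)·(2)^1 = 13·2 = 26.
  j = 2: C(13,2)·(2)^2 = 78·4 = 312.
  j = 3: C(13,3)·(2)^3 = 286·8 = 2288.
  V_q(n, t) = 1 + 26 + 312 + 2288 = 2627.
Step 2: q^n = 3^13 = 1594323.
Step 3: Hamming bound ⌊q^n / V_q(n,t)⌋ = ⌊1594323/2627⌋ = 606.
Step 4: Compare |C| = 162 to 606: satisfied.
The claimed |C| lies below the Hamming bound.


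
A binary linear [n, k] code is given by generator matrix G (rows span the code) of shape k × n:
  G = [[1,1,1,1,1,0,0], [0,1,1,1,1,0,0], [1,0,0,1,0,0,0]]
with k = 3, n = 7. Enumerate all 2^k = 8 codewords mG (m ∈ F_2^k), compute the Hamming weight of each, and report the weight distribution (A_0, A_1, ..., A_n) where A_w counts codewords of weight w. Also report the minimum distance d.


Weight distribution: A_0 = 1, A_1 = 2, A_2 = 1, A_3 = 1, A_4 = 2, A_5 = 1. Minimum distance d = 1.

Enumerate all 2^3 = 8 messages m ∈ F_2^3.
For each, compute codeword c = mG in F_2^7, then tally its weight.
  m = 000 → c = 0000000, weight = 0.
  m = 100 → c = 1111100, weight = 5.
  m = 010 → c = 0111100, weight = 4.
  m = 110 → c = 1000000, weight = 1.
  m = 001 → c = 1001000, weight = 2.
  m = 101 → c = 0110100, weight = 3.
  m = 011 → c = 1110100, weight = 4.
  m = 111 → c = 0001000, weight = 1.
Tally weights:
  weight 0: 1 codewords.
  weight 1: 2 codewords.
  weight 2: 1 codewords.
  weight 3: 1 codewords.
  weight 4: 2 codewords.
  weight 5: 1 codewords.
Minimum distance d = smallest w > 0 with A_w > 0 = 1.
Sanity: Σ A_w = 8 = 2^3 = 8 ✓.


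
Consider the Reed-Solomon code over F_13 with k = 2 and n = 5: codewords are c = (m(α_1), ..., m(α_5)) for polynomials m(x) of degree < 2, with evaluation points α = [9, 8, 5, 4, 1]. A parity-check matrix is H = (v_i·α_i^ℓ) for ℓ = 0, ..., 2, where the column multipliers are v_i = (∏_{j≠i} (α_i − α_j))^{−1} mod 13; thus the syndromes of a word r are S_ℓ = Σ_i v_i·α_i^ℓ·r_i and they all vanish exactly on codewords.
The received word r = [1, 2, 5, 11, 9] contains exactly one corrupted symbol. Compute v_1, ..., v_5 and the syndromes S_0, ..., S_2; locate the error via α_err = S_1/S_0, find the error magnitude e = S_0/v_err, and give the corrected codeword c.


S = (1, 4, 3), error at position 4, error magnitude e = 5, c = [1, 2, 5, 6, 9].

Step 1: column multipliers v_i = (∏_{j≠i}(α_i − α_j))^{−1} mod 13.
  i = 1 (α = 9): (9−8)(9−5)(9−4)(9−1) = 1·4·5·8 = 160 ≡ 4, so v_1 = 4^{−1} = 10 (mod 13).
  i = 2 (α = 8): (8−9)(8−5)(8−4)(8−1) = (−1)·3·4·7 = −84 ≡ 7, so v_2 = 7^{−1} = 2 (mod 13).
  i = 3 (α = 5): (5−9)(5−8)(5−4)(5−1) = (−4)·(−3)·1·4 = 48 ≡ 9, so v_3 = 9^{−1} = 3 (mod 13).
  i = 4 (α = 4): (4−9)(4−8)(4−5)(4−1) = (−5)·(−4)·(−1)·3 = −60 ≡ 5, so v_4 = 5^{−1} = 8 (mod 13).
  i = 5 (α = 1): (1−9)(1−8)(1−5)(1−4) = (−8)·(−7)·(−4)·(−3) = 672 ≡ 9, so v_5 = 9^{−1} = 3 (mod 13).
  v = [10, 2, 3, 8, 3].
Step 2: syndromes of r = [1, 2, 5, 11, 9] (all sums mod 13).
  S_0 = Σ v_i r_i = 10·1 + 2·2 + 3·5 + 8·11 + 3·9 = 144 ≡ 1.
  S_1 = Σ v_i α_i r_i = 10·9·1 + 2·8·2 + 3·5·5 + 8·4·11 + 3·1·9 = 576 ≡ 4.
  α_i^2 mod 13 = [3, 12, 12, 3, 1].
  S_2 = Σ v_i α_i^2 r_i = 10·3·1 + 2·12·2 + 3·12·5 + 8·3·11 + 3·1·9 = 549 ≡ 3.
  S = (1, 4, 3) ≠ 0, so r is not a codeword (an error is present).
Step 3: locate the error. For a single error e at position i, S_ℓ = v_i·e·α_i^ℓ, so α_err = S_1/S_0.
  S_0^{−1} = 1^{−1} = 1 (mod 13), so α_err = 4·1 = 4 ≡ 4 = α_4. Error position i = 4.
  Consistency check: S_2/S_1 = 3·10 = 30 ≡ 4 = α_err ✓ (single-error assumption holds).
Step 4: error magnitude e = S_0/v_4 = S_0·∏_{j≠4}(α_4 − α_j) = 1·5 = 5 ≡ 5 (mod 13).
Step 5: correct position 4: c_4 = r_4 − e = 11 − 5 ≡ 6 (mod 13). Hence c = [1, 2, 5, 6, 9].
  Check: interpolating c through the α_i gives m(x) = 10 + 12·x (degree < 2) with m(α_i) = c_i for every i, so c is indeed a codeword.


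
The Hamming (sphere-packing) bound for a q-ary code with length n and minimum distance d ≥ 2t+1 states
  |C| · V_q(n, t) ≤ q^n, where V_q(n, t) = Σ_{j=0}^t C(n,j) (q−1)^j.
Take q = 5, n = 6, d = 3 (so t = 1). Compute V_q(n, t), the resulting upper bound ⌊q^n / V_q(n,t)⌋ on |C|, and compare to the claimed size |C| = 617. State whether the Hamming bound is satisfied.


V_q(n, t) = 25, q^n = 15625, Hamming bound = 625, |C| = 617 ≤ bound (satisfied).

Step 1: Compute V_q(n, t) = Σ_{j=0}^1 C(n, j) (q−1)^j.
  j = 0: C(6,0)·(4)^0 = 1·1 = 1.
  j = 1: C(6,1)·(4)^1 = 6·4 = 24.
  V_q(n, t) = 1 + 24 = 25.
Step 2: q^n = 5^6 = 15625.
Step 3: Hamming bound ⌊q^n / V_q(n,t)⌋ = ⌊15625/25⌋ = 625.
Step 4: Compare |C| = 617 to 625: satisfied.
The claimed |C| lies below the Hamming bound.


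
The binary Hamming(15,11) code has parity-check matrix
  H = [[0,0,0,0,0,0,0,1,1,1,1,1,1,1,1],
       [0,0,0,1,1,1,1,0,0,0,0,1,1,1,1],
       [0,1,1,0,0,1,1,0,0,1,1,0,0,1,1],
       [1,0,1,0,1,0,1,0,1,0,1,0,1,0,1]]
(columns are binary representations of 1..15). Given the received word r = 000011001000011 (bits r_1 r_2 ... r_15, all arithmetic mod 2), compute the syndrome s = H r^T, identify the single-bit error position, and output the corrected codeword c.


s = (1, 0, 1, 1)^T, error position = 11, corrected codeword c = 000011001010011

Compute s = H r^T mod 2 one row at a time:
  s_1 = 0 + 1 + 0 + 0 + 0 + 0 + 1 + 1 = 3 ≡ 1 (mod 2).
  s_2 = 0 + 1 + 1 + 0 + 0 + 0 + 1 + 1 = 4 ≡ 0 (mod 2).
  s_3 = 0 + 0 + 1 + 0 + 0 + 0 + 1 + 1 = 3 ≡ 1 (mod 2).
  s_4 = 0 + 0 + 1 + 0 + 1 + 0 + 0 + 1 = 3 ≡ 1 (mod 2).
s = (1, 0, 1, 1)^T — this equals column 11 of H (binary 1011), so error is at position 11.
Correct: flip bit 11 of r = 000011001000011 to get c = 000011001010011.


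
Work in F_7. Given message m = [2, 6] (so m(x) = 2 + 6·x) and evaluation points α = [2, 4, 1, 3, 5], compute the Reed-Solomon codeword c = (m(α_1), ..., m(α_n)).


c = [0, 5, 1, 6, 4]

Message polynomial: m(x) = 2 + 6·x (mod 7).
For each evaluation point α_i, compute m(α_i) mod 7:
  α_1 = 2: Horner steps 6 → 0, so m(2) = 0.
  α_2 = 4: Horner steps 6 → 5, so m(4) = 5.
  α_3 = 1: Horner steps 6 → 1, so m(1) = 1.
  α_4 = 3: Horner steps 6 → 6, so m(3) = 6.
  α_5 = 5: Horner steps 6 → 4, so m(5) = 4.
Codeword c = [0, 5, 1, 6, 4] ∈ F_7^5.


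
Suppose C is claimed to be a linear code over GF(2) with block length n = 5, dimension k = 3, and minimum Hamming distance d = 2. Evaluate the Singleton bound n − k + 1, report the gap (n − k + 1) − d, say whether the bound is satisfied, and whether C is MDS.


Singleton RHS = n − k + 1 = 3, slack = 1, bound satisfied, not MDS.

Singleton bound: d ≤ n − k + 1.
Here n = 5, k = 3, so n − k + 1 = 3.
Given d = 2, check d ≤ 3: YES.
Slack = (n − k + 1) − d = 1.
The code is NOT MDS (slack = 1 > 0).
Description: the claimed parameters are [5, 3, 2]_2; such a code would be non-MDS.


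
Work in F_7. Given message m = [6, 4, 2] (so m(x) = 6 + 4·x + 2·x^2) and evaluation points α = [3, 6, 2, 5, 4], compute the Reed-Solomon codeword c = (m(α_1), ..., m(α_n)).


c = [1, 4, 1, 6, 5]

Message polynomial: m(x) = 6 + 4·x + 2·x^2 (mod 7).
For each evaluation point α_i, compute m(α_i) mod 7:
  α_1 = 3: Horner steps 2 → 3 → 1, so m(3) = 1.
  α_2 = 6: Horner steps 2 → 2 → 4, so m(6) = 4.
  α_3 = 2: Horner steps 2 → 1 → 1, so m(2) = 1.
  α_4 = 5: Horner steps 2 → 0 → 6, so m(5) = 6.
  α_5 = 4: Horner steps 2 → 5 → 5, so m(4) = 5.
Codeword c = [1, 4, 1, 6, 5] ∈ F_7^5.


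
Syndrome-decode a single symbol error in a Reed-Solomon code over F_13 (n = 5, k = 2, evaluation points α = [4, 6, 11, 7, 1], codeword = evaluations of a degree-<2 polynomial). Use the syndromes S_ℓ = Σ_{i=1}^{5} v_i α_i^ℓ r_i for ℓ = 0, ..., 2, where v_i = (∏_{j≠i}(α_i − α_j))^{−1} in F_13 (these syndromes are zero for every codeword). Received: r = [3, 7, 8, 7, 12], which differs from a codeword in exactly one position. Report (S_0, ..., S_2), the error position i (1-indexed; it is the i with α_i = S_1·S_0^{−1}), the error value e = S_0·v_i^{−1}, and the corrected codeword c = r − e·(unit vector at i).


S = (8, 9, 2), error at position 2, error magnitude e = 10, c = [3, 10, 8, 7, 12].

Step 1: column multipliers v_i = (∏_{j≠i}(α_i − α_j))^{−1} mod 13.
  i = 1 (α = 4): (4−6)(4−11)(4−7)(4−1) = (−2)·(−7)·(−3)·3 = −126 ≡ 4, so v_1 = 4^{−1} = 10 (mod 13).
  i = 2 (α = 6): (6−4)(6−11)(6−7)(6−1) = 2·(−5)·(−1)·5 = 50 ≡ 11, so v_2 = 11^{−1} = 6 (mod 13).
  i = 3 (α = 11): (11−4)(11−6)(11−7)(11−1) = 7·5·4·10 = 1400 ≡ 9, so v_3 = 9^{−1} = 3 (mod 13).
  i = 4 (α = 7): (7−4)(7−6)(7−11)(7−1) = 3·1·(−4)·6 = −72 ≡ 6, so v_4 = 6^{−1} = 11 (mod 13).
  i = 5 (α = 1): (1−4)(1−6)(1−11)(1−7) = (−3)·(−5)·(−10)·(−6) = 900 ≡ 3, so v_5 = 3^{−1} = 9 (mod 13).
  v = [10, 6, 3, 11, 9].
Step 2: syndromes of r = [3, 7, 8, 7, 12] (all sums mod 13).
  S_0 = Σ v_i r_i = 10·3 + 6·7 + 3·8 + 11·7 + 9·12 = 281 ≡ 8.
  S_1 = Σ v_i α_i r_i = 10·4·3 + 6·6·7 + 3·11·8 + 11·7·7 + 9·1·12 = 1283 ≡ 9.
  α_i^2 mod 13 = [3, 10, 4, 10, 1].
  S_2 = Σ v_i α_i^2 r_i = 10·3·3 + 6·10·7 + 3·4·8 + 11·10·7 + 9·1·12 = 1484 ≡ 2.
  S = (8, 9, 2) ≠ 0, so r is not a codeword (an error is present).
Step 3: locate the error. For a single error e at position i, S_ℓ = v_i·e·α_i^ℓ, so α_err = S_1/S_0.
  S_0^{−1} = 8^{−1} = 5 (mod 13), so α_err = 9·5 = 45 ≡ 6 = α_2. Error position i = 2.
  Consistency check: S_2/S_1 = 2·3 = 6 ≡ 6 = α_err ✓ (single-error assumption holds).
Step 4: error magnitude e = S_0/v_2 = S_0·∏_{j≠2}(α_2 − α_j) = 8·11 = 88 ≡ 10 (mod 13).
Step 5: correct position 2: c_2 = r_2 − e = 7 − 10 ≡ 10 (mod 13). Hence c = [3, 10, 8, 7, 12].
  Check: interpolating c through the α_i gives m(x) = 2 + 10·x (degree < 2) with m(α_i) = c_i for every i, so c is indeed a codeword.


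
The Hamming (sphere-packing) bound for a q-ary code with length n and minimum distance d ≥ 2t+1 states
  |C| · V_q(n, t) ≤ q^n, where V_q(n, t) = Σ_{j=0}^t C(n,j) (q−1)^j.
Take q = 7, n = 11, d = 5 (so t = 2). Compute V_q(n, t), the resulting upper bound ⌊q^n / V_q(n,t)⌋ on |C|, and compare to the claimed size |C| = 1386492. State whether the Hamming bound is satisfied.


V_q(n, t) = 2047, q^n = 1977326743, Hamming bound = 965963, |C| = 1386492 > bound (violated).

Step 1: Compute V_q(n, t) = Σ_{j=0}^2 C(n, j) (q−1)^j.
  j = 0: C(11,0)·(6)^0 = 1·1 = 1.
  j = 1: C(11,1)·(6)^1 = 11·6 = 66.
  j = 2: C(11,2)·(6)^2 = 55·36 = 1980.
  V_q(n, t) = 1 + 66 + 1980 = 2047.
Step 2: q^n = 7^11 = 1977326743.
Step 3: Hamming bound ⌊q^n / V_q(n,t)⌋ = ⌊1977326743/2047⌋ = 965963.
Step 4: Compare |C| = 1386492 to 965963: violated.
The claimed |C| lies above the Hamming bound, so no 7-ary code of length 11 with d ≥ 5 can have 1386492 codewords.


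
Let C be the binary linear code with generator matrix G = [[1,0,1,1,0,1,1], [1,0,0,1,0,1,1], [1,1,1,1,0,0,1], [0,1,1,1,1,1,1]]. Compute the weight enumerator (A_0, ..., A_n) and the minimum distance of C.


Weight distribution: A_0 = 1, A_1 = 1, A_2 = 1, A_3 = 4, A_4 = 5, A_5 = 3, A_6 = 1. Minimum distance d = 1.

Enumerate all 2^4 = 16 messages m ∈ F_2^4.
For each, compute codeword c = mG in F_2^7, then tally its weight.
  m = 0000 → c = 0000000, weight = 0.
  m = 1000 → c = 1011011, weight = 5.
  m = 0100 → c = 1001011, weight = 4.
  m = 1100 → c = 0010000, weight = 1.
  m = 0010 → c = 1111001, weight = 5.
  m = 1010 → c = 0100010, weight = 2.
  m = 0110 → c = 0110010, weight = 3.
  m = 1110 → c = 1101001, weight = 4.
  m = 0001 → c = 0111111, weight = 6.
  m = 1001 → c = 1100100, weight = 3.
  m = 0101 → c = 1110100, weight = 4.
  m = 1101 → c = 0101111, weight = 5.
  m = 0011 → c = 1000110, weight = 3.
  m = 1011 → c = 0011101, weight = 4.
  m = 0111 → c = 0001101, weight = 3.
  m = 1111 → c = 1010110, weight = 4.
Tally weights:
  weight 0: 1 codewords.
  weight 1: 1 codewords.
  weight 2: 1 codewords.
  weight 3: 4 codewords.
  weight 4: 5 codewords.
  weight 5: 3 codewords.
  weight 6: 1 codewords.
Minimum distance d = smallest w > 0 with A_w > 0 = 1.
Sanity: Σ A_w = 16 = 2^4 = 16 ✓.


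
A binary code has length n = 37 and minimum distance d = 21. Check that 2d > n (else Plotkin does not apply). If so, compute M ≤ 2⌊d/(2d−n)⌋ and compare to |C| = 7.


Plotkin bound M ≤ 8; given |C| = 7 ≤ bound (satisfied).

Check applicability: 2d = 42, n = 37.
2d − n = 5 > 0, so Plotkin applies.
Compute d/(2d−n) = 21/5 ≈ 4.2000.
⌊d/(2d−n)⌋ = 4.
Plotkin bound: M ≤ 2·4 = 8.
Given |C| = 7, check: satisfied.
This |C| is below the Plotkin bound.


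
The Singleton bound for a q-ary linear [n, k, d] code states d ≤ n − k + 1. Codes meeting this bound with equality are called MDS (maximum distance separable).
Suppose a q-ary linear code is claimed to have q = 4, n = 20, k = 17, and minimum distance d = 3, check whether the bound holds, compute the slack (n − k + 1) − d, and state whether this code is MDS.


Singleton RHS = n − k + 1 = 4, slack = 1, bound satisfied, not MDS.

Singleton bound: d ≤ n − k + 1.
Here n = 20, k = 17, so n − k + 1 = 4.
Given d = 3, check d ≤ 4: YES.
Slack = (n − k + 1) − d = 1.
The code is NOT MDS (slack = 1 > 0).
Description: the claimed parameters are [20, 17, 3]_4; such a code would be non-MDS.


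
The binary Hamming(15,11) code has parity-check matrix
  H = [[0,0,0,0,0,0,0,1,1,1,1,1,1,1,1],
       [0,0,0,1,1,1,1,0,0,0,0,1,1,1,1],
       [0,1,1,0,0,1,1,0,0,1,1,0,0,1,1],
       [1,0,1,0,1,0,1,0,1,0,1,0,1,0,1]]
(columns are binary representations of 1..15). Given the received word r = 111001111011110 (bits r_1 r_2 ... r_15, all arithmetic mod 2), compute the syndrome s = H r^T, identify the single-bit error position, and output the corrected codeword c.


s = (0, 1, 0, 0)^T, error position = 4, corrected codeword c = 111101111011110

Compute s = H r^T mod 2 one row at a time:
  s_1 = 1 + 1 + 0 + 1 + 1 + 1 + 1 + 0 = 6 ≡ 0 (mod 2).
  s_2 = 0 + 0 + 1 + 1 + 1 + 1 + 1 + 0 = 5 ≡ 1 (mod 2).
  s_3 = 1 + 1 + 1 + 1 + 0 + 1 + 1 + 0 = 6 ≡ 0 (mod 2).
  s_4 = 1 + 1 + 0 + 1 + 1 + 1 + 1 + 0 = 6 ≡ 0 (mod 2).
s = (0, 1, 0, 0)^T — this equals column 4 of H (binary 0100), so error is at position 4.
Correct: flip bit 4 of r = 111001111011110 to get c = 111101111011110.


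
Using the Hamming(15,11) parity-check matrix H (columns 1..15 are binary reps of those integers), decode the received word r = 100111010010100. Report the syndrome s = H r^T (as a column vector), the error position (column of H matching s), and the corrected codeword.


s = (1, 0, 0, 0)^T, error position = 8, corrected codeword c = 100111000010100

Compute s = H r^T mod 2 one row at a time:
  s_1 = 1 + 0 + 0 + 1 + 0 + 1 + 0 + 0 = 3 ≡ 1 (mod 2).
  s_2 = 1 + 1 + 1 + 0 + 0 + 1 + 0 + 0 = 4 ≡ 0 (mod 2).
  s_3 = 0 + 0 + 1 + 0 + 0 + 1 + 0 + 0 = 2 ≡ 0 (mod 2).
  s_4 = 1 + 0 + 1 + 0 + 0 + 1 + 1 + 0 = 4 ≡ 0 (mod 2).
s = (1, 0, 0, 0)^T — this equals column 8 of H (binary 1000), so error is at position 8.
Correct: flip bit 8 of r = 100111010010100 to get c = 100111000010100.


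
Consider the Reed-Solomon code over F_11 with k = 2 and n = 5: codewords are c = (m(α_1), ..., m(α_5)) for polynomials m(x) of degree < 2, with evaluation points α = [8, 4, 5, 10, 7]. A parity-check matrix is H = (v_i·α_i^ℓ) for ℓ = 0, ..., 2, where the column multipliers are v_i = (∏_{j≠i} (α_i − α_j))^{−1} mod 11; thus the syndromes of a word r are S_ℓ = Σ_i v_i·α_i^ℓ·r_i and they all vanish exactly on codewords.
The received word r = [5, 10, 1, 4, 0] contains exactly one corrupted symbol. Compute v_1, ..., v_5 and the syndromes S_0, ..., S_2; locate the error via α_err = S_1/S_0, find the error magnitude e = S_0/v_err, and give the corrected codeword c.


S = (6, 2, 8), error at position 2, error magnitude e = 3, c = [5, 7, 1, 4, 0].

Step 1: column multipliers v_i = (∏_{j≠i}(α_i − α_j))^{−1} mod 11.
  i = 1 (α = 8): (8−4)(8−5)(8−10)(8−7) = 4·3·(−2)·1 = −24 ≡ 9, so v_1 = 9^{−1} = 5 (mod 11).
  i = 2 (α = 4): (4−8)(4−5)(4−10)(4−7) = (−4)·(−1)·(−6)·(−3) = 72 ≡ 6, so v_2 = 6^{−1} = 2 (mod 11).
  i = 3 (α = 5): (5−8)(5−4)(5−10)(5−7) = (−3)·1·(−5)·(−2) = −30 ≡ 3, so v_3 = 3^{−1} = 4 (mod 11).
  i = 4 (α = 10): (10−8)(10−4)(10−5)(10−7) = 2·6·5·3 = 180 ≡ 4, so v_4 = 4^{−1} = 3 (mod 11).
  i = 5 (α = 7): (7−8)(7−4)(7−5)(7−10) = (−1)·3·2·(−3) = 18 ≡ 7, so v_5 = 7^{−1} = 8 (mod 11).
  v = [5, 2, 4, 3, 8].
Step 2: syndromes of r = [5, 10, 1, 4, 0] (all sums mod 11).
  S_0 = Σ v_i r_i = 5·5 + 2·10 + 4·1 + 3·4 + 8·0 = 61 ≡ 6.
  S_1 = Σ v_i α_i r_i = 5·8·5 + 2·4·10 + 4·5·1 + 3·10·4 + 8·7·0 = 420 ≡ 2.
  α_i^2 mod 11 = [9, 5, 3, 1, 5].
  S_2 = Σ v_i α_i^2 r_i = 5·9·5 + 2·5·10 + 4·3·1 + 3·1·4 + 8·5·0 = 349 ≡ 8.
  S = (6, 2, 8) ≠ 0, so r is not a codeword (an error is present).
Step 3: locate the error. For a single error e at position i, S_ℓ = v_i·e·α_i^ℓ, so α_err = S_1/S_0.
  S_0^{−1} = 6^{−1} = 2 (mod 11), so α_err = 2·2 = 4 ≡ 4 = α_2. Error position i = 2.
  Consistency check: S_2/S_1 = 8·6 = 48 ≡ 4 = α_err ✓ (single-error assumption holds).
Step 4: error magnitude e = S_0/v_2 = S_0·∏_{j≠2}(α_2 − α_j) = 6·6 = 36 ≡ 3 (mod 11).
Step 5: correct position 2: c_2 = r_2 − e = 10 − 3 ≡ 7 (mod 11). Hence c = [5, 7, 1, 4, 0].
  Check: interpolating c through the α_i gives m(x) = 9 + 5·x (degree < 2) with m(α_i) = c_i for every i, so c is indeed a codeword.


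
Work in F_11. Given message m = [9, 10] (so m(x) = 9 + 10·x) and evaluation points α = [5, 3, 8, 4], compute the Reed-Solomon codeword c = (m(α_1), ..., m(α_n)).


c = [4, 6, 1, 5]

Message polynomial: m(x) = 9 + 10·x (mod 11).
For each evaluation point α_i, compute m(α_i) mod 11:
  α_1 = 5: Horner steps 10 → 4, so m(5) = 4.
  α_2 = 3: Horner steps 10 → 6, so m(3) = 6.
  α_3 = 8: Horner steps 10 → 1, so m(8) = 1.
  α_4 = 4: Horner steps 10 → 5, so m(4) = 5.
Codeword c = [4, 6, 1, 5] ∈ F_11^4.


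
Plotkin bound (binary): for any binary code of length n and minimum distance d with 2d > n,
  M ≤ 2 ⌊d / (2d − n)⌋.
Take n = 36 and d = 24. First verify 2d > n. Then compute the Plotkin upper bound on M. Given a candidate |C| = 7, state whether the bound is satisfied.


Plotkin bound M ≤ 4; given |C| = 7 > bound (violated).

Check applicability: 2d = 48, n = 36.
2d − n = 12 > 0, so Plotkin applies.
Compute d/(2d−n) = 24/12 ≈ 2.0000.
⌊d/(2d−n)⌋ = 2.
Plotkin bound: M ≤ 2·2 = 4.
Given |C| = 7, check: VIOLATED.
This |C| is above the Plotkin bound, so no binary code with n = 36, d = 24 and 7 codewords exists.


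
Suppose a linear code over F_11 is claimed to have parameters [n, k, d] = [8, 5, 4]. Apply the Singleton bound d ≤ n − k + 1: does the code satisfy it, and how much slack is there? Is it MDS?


Singleton RHS = n − k + 1 = 4, slack = 0, bound satisfied, MDS.

Singleton bound: d ≤ n − k + 1.
Here n = 8, k = 5, so n − k + 1 = 4.
Given d = 4, check d ≤ 4: YES.
Slack = (n − k + 1) − d = 0.
The code is MDS (slack = 0).
Description: the claimed parameters are [8, 5, 4]_11; such a code would be MDS (meets Singleton bound).


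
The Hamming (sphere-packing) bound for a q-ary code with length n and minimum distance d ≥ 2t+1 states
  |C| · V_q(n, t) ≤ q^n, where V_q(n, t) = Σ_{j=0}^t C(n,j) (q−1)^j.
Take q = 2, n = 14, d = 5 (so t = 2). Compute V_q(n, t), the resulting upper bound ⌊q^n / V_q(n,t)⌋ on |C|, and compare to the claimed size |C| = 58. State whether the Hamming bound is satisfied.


V_q(n, t) = 106, q^n = 16384, Hamming bound = 154, |C| = 58 ≤ bound (satisfied).

Step 1: Compute V_q(n, t) = Σ_{j=0}^2 C(n, j) (q−1)^j.
  j = 0: C(14,0)·(1)^0 = 1·1 = 1.
  j = 1: C(14,1)·(1)^1 = 14·1 = 14.
  j = 2: C(14,2)·(1)^2 = 91·1 = 91.
  V_q(n, t) = 1 + 14 + 91 = 106.
Step 2: q^n = 2^14 = 16384.
Step 3: Hamming bound ⌊q^n / V_q(n,t)⌋ = ⌊16384/106⌋ = 154.
Step 4: Compare |C| = 58 to 154: satisfied.
The claimed |C| lies below the Hamming bound.


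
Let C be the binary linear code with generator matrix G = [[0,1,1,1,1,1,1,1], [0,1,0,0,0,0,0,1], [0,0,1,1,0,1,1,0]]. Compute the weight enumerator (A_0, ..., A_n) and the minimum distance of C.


Weight distribution: A_0 = 1, A_1 = 1, A_2 = 1, A_3 = 1, A_4 = 1, A_5 = 1, A_6 = 1, A_7 = 1. Minimum distance d = 1.

Enumerate all 2^3 = 8 messages m ∈ F_2^3.
For each, compute codeword c = mG in F_2^8, then tally its weight.
  m = 000 → c = 00000000, weight = 0.
  m = 100 → c = 01111111, weight = 7.
  m = 010 → c = 01000001, weight = 2.
  m = 110 → c = 00111110, weight = 5.
  m = 001 → c = 00110110, weight = 4.
  m = 101 → c = 01001001, weight = 3.
  m = 011 → c = 01110111, weight = 6.
  m = 111 → c = 00001000, weight = 1.
Tally weights:
  weight 0: 1 codewords.
  weight 1: 1 codewords.
  weight 2: 1 codewords.
  weight 3: 1 codewords.
  weight 4: 1 codewords.
  weight 5: 1 codewords.
  weight 6: 1 codewords.
  weight 7: 1 codewords.
Minimum distance d = smallest w > 0 with A_w > 0 = 1.
Sanity: Σ A_w = 8 = 2^3 = 8 ✓.


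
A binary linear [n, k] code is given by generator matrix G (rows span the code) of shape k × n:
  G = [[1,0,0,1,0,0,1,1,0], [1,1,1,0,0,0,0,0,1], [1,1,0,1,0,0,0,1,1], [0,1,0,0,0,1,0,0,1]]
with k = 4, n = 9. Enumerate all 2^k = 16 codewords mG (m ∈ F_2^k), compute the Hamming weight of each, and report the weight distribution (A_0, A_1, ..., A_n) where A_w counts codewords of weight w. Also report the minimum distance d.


Weight distribution: A_0 = 1, A_2 = 1, A_3 = 5, A_4 = 3, A_5 = 2, A_6 = 3, A_7 = 1. Minimum distance d = 2.

Enumerate all 2^4 = 16 messages m ∈ F_2^4.
For each, compute codeword c = mG in F_2^9, then tally its weight.
  m = 0000 → c = 000000000, weight = 0.
  m = 1000 → c = 100100110, weight = 4.
  m = 0100 → c = 111000001, weight = 4.
  m = 1100 → c = 011100111, weight = 6.
  m = 0010 → c = 110100011, weight = 5.
  m = 1010 → c = 010000101, weight = 3.
  m = 0110 → c = 001100010, weight = 3.
  m = 1110 → c = 101000100, weight = 3.
  m = 0001 → c = 010001001, weight = 3.
  m = 1001 → c = 110101111, weight = 7.
  m = 0101 → c = 101001000, weight = 3.
  m = 1101 → c = 001101110, weight = 5.
  m = 0011 → c = 100101010, weight = 4.
  m = 1011 → c = 000001100, weight = 2.
  m = 0111 → c = 011101011, weight = 6.
  m = 1111 → c = 111001101, weight = 6.
Tally weights:
  weight 0: 1 codewords.
  weight 2: 1 codewords.
  weight 3: 5 codewords.
  weight 4: 3 codewords.
  weight 5: 2 codewords.
  weight 6: 3 codewords.
  weight 7: 1 codewords.
Minimum distance d = smallest w > 0 with A_w > 0 = 2.
Sanity: Σ A_w = 16 = 2^4 = 16 ✓.


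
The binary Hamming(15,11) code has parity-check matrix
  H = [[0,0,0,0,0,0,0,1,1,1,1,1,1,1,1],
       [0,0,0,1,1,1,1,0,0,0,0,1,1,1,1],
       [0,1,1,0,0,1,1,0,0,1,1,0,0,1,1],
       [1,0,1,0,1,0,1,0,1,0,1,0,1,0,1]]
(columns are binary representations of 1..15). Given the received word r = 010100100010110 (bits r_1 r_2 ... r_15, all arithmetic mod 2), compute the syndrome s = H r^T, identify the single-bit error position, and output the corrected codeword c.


s = (1, 0, 0, 1)^T, error position = 9, corrected codeword c = 010100101010110

Compute s = H r^T mod 2 one row at a time:
  s_1 = 0 + 0 + 0 + 1 + 0 + 1 + 1 + 0 = 3 ≡ 1 (mod 2).
  s_2 = 1 + 0 + 0 + 1 + 0 + 1 + 1 + 0 = 4 ≡ 0 (mod 2).
  s_3 = 1 + 0 + 0 + 1 + 0 + 1 + 1 + 0 = 4 ≡ 0 (mod 2).
  s_4 = 0 + 0 + 0 + 1 + 0 + 1 + 1 + 0 = 3 ≡ 1 (mod 2).
s = (1, 0, 0, 1)^T — this equals column 9 of H (binary 1001), so error is at position 9.
Correct: flip bit 9 of r = 010100100010110 to get c = 010100101010110.


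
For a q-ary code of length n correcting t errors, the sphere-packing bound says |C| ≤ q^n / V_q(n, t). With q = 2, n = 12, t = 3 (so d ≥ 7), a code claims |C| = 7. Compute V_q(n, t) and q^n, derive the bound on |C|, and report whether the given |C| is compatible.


V_q(n, t) = 299, q^n = 4096, Hamming bound = 13, |C| = 7 ≤ bound (satisfied).

Step 1: Compute V_q(n, t) = Σ_{j=0}^3 C(n, j) (q−1)^j.
  j = 0: C(12,0)·(1)^0 = 1·1 = 1.
  j = 1: C(12,1)·(1)^1 = 12·1 = 12.
  j = 2: C(12,2)·(1)^2 = 66·1 = 66.
  j = 3: C(12,3)·(1)^3 = 220·1 = 220.
  V_q(n, t) = 1 + 12 + 66 + 220 = 299.
Step 2: q^n = 2^12 = 4096.
Step 3: Hamming bound ⌊q^n / V_q(n,t)⌋ = ⌊4096/299⌋ = 13.
Step 4: Compare |C| = 7 to 13: satisfied.
The claimed |C| lies below the Hamming bound.


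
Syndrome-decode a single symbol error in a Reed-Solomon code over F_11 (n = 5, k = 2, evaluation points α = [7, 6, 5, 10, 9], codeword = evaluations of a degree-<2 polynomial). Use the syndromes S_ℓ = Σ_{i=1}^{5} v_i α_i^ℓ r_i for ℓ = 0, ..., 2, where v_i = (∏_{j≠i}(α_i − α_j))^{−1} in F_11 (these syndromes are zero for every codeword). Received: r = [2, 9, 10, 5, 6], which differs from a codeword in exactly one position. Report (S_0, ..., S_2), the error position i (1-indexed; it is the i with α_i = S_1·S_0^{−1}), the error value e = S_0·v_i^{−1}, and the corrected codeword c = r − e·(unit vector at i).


S = (5, 2, 3), error at position 1, error magnitude e = 5, c = [8, 9, 10, 5, 6].

Step 1: column multipliers v_i = (∏_{j≠i}(α_i − α_j))^{−1} mod 11.
  i = 1 (α = 7): (7−6)(7−5)(7−10)(7−9) = 1·2·(−3)·(−2) = 12 ≡ 1, so v_1 = 1^{−1} = 1 (mod 11).
  i = 2 (α = 6): (6−7)(6−5)(6−10)(6−9) = (−1)·1·(−4)·(−3) = −12 ≡ 10, so v_2 = 10^{−1} = 10 (mod 11).
  i = 3 (α = 5): (5−7)(5−6)(5−10)(5−9) = (−2)·(−1)·(−5)·(−4) = 40 ≡ 7, so v_3 = 7^{−1} = 8 (mod 11).
  i = 4 (α = 10): (10−7)(10−6)(10−5)(10−9) = 3·4·5·1 = 60 ≡ 5, so v_4 = 5^{−1} = 9 (mod 11).
  i = 5 (α = 9): (9−7)(9−6)(9−5)(9−10) = 2·3·4·(−1) = −24 ≡ 9, so v_5 = 9^{−1} = 5 (mod 11).
  v = [1, 10, 8, 9, 5].
Step 2: syndromes of r = [2, 9, 10, 5, 6] (all sums mod 11).
  S_0 = Σ v_i r_i = 1·2 + 10·9 + 8·10 + 9·5 + 5·6 = 247 ≡ 5.
  S_1 = Σ v_i α_i r_i = 1·7·2 + 10·6·9 + 8·5·10 + 9·10·5 + 5·9·6 = 1674 ≡ 2.
  α_i^2 mod 11 = [5, 3, 3, 1, 4].
  S_2 = Σ v_i α_i^2 r_i = 1·5·2 + 10·3·9 + 8·3·10 + 9·1·5 + 5·4·6 = 685 ≡ 3.
  S = (5, 2, 3) ≠ 0, so r is not a codeword (an error is present).
Step 3: locate the error. For a single error e at position i, S_ℓ = v_i·e·α_i^ℓ, so α_err = S_1/S_0.
  S_0^{−1} = 5^{−1} = 9 (mod 11), so α_err = 2·9 = 18 ≡ 7 = α_1. Error position i = 1.
  Consistency check: S_2/S_1 = 3·6 = 18 ≡ 7 = α_err ✓ (single-error assumption holds).
Step 4: error magnitude e = S_0/v_1 = S_0·∏_{j≠1}(α_1 − α_j) = 5·1 = 5 ≡ 5 (mod 11).
Step 5: correct position 1: c_1 = r_1 − e = 2 − 5 ≡ 8 (mod 11). Hence c = [8, 9, 10, 5, 6].
  Check: interpolating c through the α_i gives m(x) = 4 + 10·x (degree < 2) with m(α_i) = c_i for every i, so c is indeed a codeword.


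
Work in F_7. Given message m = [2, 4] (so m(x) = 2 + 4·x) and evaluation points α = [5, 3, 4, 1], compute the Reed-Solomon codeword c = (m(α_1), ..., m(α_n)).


c = [1, 0, 4, 6]

Message polynomial: m(x) = 2 + 4·x (mod 7).
For each evaluation point α_i, compute m(α_i) mod 7:
  α_1 = 5: Horner steps 4 → 1, so m(5) = 1.
  α_2 = 3: Horner steps 4 → 0, so m(3) = 0.
  α_3 = 4: Horner steps 4 → 4, so m(4) = 4.
  α_4 = 1: Horner steps 4 → 6, so m(1) = 6.
Codeword c = [1, 0, 4, 6] ∈ F_7^4.


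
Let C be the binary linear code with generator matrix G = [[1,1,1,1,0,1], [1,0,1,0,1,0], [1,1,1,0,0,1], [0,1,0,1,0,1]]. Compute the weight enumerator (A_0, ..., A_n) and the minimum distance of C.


Weight distribution: A_0 = 1, A_1 = 2, A_2 = 3, A_3 = 4, A_4 = 3, A_5 = 2, A_6 = 1. Minimum distance d = 1.

Enumerate all 2^4 = 16 messages m ∈ F_2^4.
For each, compute codeword c = mG in F_2^6, then tally its weight.
  m = 0000 → c = 000000, weight = 0.
  m = 1000 → c = 111101, weight = 5.
  m = 0100 → c = 101010, weight = 3.
  m = 1100 → c = 010111, weight = 4.
  m = 0010 → c = 111001, weight = 4.
  m = 1010 → c = 000100, weight = 1.
  m = 0110 → c = 010011, weight = 3.
  m = 1110 → c = 101110, weight = 4.
  m = 0001 → c = 010101, weight = 3.
  m = 1001 → c = 101000, weight = 2.
  m = 0101 → c = 111111, weight = 6.
  m = 1101 → c = 000010, weight = 1.
  m = 0011 → c = 101100, weight = 3.
  m = 1011 → c = 010001, weight = 2.
  m = 0111 → c = 000110, weight = 2.
  m = 1111 → c = 111011, weight = 5.
Tally weights:
  weight 0: 1 codewords.
  weight 1: 2 codewords.
  weight 2: 3 codewords.
  weight 3: 4 codewords.
  weight 4: 3 codewords.
  weight 5: 2 codewords.
  weight 6: 1 codewords.
Minimum distance d = smallest w > 0 with A_w > 0 = 1.
Sanity: Σ A_w = 16 = 2^4 = 16 ✓.


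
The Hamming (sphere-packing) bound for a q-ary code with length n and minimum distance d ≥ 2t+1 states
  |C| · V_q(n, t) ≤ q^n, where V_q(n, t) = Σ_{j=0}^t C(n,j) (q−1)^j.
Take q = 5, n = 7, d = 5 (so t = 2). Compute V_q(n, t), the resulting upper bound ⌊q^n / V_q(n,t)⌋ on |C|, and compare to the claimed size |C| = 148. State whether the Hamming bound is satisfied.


V_q(n, t) = 365, q^n = 78125, Hamming bound = 214, |C| = 148 ≤ bound (satisfied).

Step 1: Compute V_q(n, t) = Σ_{j=0}^2 C(n, j) (q−1)^j.
  j = 0: C(7,0)·(4)^0 = 1·1 = 1.
  j = 1: C(7,1)·(4)^1 = 7·4 = 28.
  j = 2: C(7,2)·(4)^2 = 21·16 = 336.
  V_q(n, t) = 1 + 28 + 336 = 365.
Step 2: q^n = 5^7 = 78125.
Step 3: Hamming bound ⌊q^n / V_q(n,t)⌋ = ⌊78125/365⌋ = 214.
Step 4: Compare |C| = 148 to 214: satisfied.
The claimed |C| lies below the Hamming bound.


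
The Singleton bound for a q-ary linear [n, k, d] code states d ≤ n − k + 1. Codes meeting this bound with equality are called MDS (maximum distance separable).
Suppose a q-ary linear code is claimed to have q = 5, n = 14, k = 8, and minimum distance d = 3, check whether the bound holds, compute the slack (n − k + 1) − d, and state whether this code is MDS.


Singleton RHS = n − k + 1 = 7, slack = 4, bound satisfied, not MDS.

Singleton bound: d ≤ n − k + 1.
Here n = 14, k = 8, so n − k + 1 = 7.
Given d = 3, check d ≤ 7: YES.
Slack = (n − k + 1) − d = 4.
The code is NOT MDS (slack = 4 > 0).
Description: the claimed parameters are [14, 8, 3]_5; such a code would be non-MDS.


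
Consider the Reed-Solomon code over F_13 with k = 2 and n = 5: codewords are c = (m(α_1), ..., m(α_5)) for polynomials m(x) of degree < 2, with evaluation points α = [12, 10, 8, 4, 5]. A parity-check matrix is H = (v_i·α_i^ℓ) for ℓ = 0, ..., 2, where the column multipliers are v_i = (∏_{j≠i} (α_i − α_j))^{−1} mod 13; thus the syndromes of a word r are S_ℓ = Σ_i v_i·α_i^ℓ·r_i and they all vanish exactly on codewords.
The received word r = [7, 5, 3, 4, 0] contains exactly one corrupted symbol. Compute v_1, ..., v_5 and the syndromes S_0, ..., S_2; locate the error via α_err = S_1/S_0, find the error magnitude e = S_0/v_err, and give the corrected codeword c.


S = (7, 2, 8), error at position 4, error magnitude e = 5, c = [7, 5, 3, 12, 0].

Step 1: column multipliers v_i = (∏_{j≠i}(α_i − α_j))^{−1} mod 13.
  i = 1 (α = 12): (12−10)(12−8)(12−4)(12−5) = 2·4·8·7 = 448 ≡ 6, so v_1 = 6^{−1} = 11 (mod 13).
  i = 2 (α = 10): (10−12)(10−8)(10−4)(10−5) = (−2)·2·6·5 = −120 ≡ 10, so v_2 = 10^{−1} = 4 (mod 13).
  i = 3 (α = 8): (8−12)(8−10)(8−4)(8−5) = (−4)·(−2)·4·3 = 96 ≡ 5, so v_3 = 5^{−1} = 8 (mod 13).
  i = 4 (α = 4): (4−12)(4−10)(4−8)(4−5) = (−8)·(−6)·(−4)·(−1) = 192 ≡ 10, so v_4 = 10^{−1} = 4 (mod 13).
  i = 5 (α = 5): (5−12)(5−10)(5−8)(5−4) = (−7)·(−5)·(−3)·1 = −105 ≡ 12, so v_5 = 12^{−1} = 12 (mod 13).
  v = [11, 4, 8, 4, 12].
Step 2: syndromes of r = [7, 5, 3, 4, 0] (all sums mod 13).
  S_0 = Σ v_i r_i = 11·7 + 4·5 + 8·3 + 4·4 + 12·0 = 137 ≡ 7.
  S_1 = Σ v_i α_i r_i = 11·12·7 + 4·10·5 + 8·8·3 + 4·4·4 + 12·5·0 = 1380 ≡ 2.
  α_i^2 mod 13 = [1, 9, 12, 3, 12].
  S_2 = Σ v_i α_i^2 r_i = 11·1·7 + 4·9·5 + 8·12·3 + 4·3·4 + 12·12·0 = 593 ≡ 8.
  S = (7, 2, 8) ≠ 0, so r is not a codeword (an error is present).
Step 3: locate the error. For a single error e at position i, S_ℓ = v_i·e·α_i^ℓ, so α_err = S_1/S_0.
  S_0^{−1} = 7^{−1} = 2 (mod 13), so α_err = 2·2 = 4 ≡ 4 = α_4. Error position i = 4.
  Consistency check: S_2/S_1 = 8·7 = 56 ≡ 4 = α_err ✓ (single-error assumption holds).
Step 4: error magnitude e = S_0/v_4 = S_0·∏_{j≠4}(α_4 − α_j) = 7·10 = 70 ≡ 5 (mod 13).
Step 5: correct position 4: c_4 = r_4 − e = 4 − 5 ≡ 12 (mod 13). Hence c = [7, 5, 3, 12, 0].
  Check: interpolating c through the α_i gives m(x) = 8 + 1·x (degree < 2) with m(α_i) = c_i for every i, so c is indeed a codeword.


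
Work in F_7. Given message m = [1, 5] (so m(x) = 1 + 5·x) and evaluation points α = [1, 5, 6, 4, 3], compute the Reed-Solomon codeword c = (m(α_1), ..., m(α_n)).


c = [6, 5, 3, 0, 2]

Message polynomial: m(x) = 1 + 5·x (mod 7).
For each evaluation point α_i, compute m(α_i) mod 7:
  α_1 = 1: Horner steps 5 → 6, so m(1) = 6.
  α_2 = 5: Horner steps 5 → 5, so m(5) = 5.
  α_3 = 6: Horner steps 5 → 3, so m(6) = 3.
  α_4 = 4: Horner steps 5 → 0, so m(4) = 0.
  α_5 = 3: Horner steps 5 → 2, so m(3) = 2.
Codeword c = [6, 5, 3, 0, 2] ∈ F_7^5.


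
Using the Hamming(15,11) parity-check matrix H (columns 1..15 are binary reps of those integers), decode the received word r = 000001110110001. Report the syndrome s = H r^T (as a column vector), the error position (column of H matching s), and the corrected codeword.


s = (0, 1, 1, 1)^T, error position = 7, corrected codeword c = 000001010110001

Compute s = H r^T mod 2 one row at a time:
  s_1 = 1 + 0 + 1 + 1 + 0 + 0 + 0 + 1 = 4 ≡ 0 (mod 2).
  s_2 = 0 + 0 + 1 + 1 + 0 + 0 + 0 + 1 = 3 ≡ 1 (mod 2).
  s_3 = 0 + 0 + 1 + 1 + 1 + 1 + 0 + 1 = 5 ≡ 1 (mod 2).
  s_4 = 0 + 0 + 0 + 1 + 0 + 1 + 0 + 1 = 3 ≡ 1 (mod 2).
s = (0, 1, 1, 1)^T — this equals column 7 of H (binary 0111), so error is at position 7.
Correct: flip bit 7 of r = 000001110110001 to get c = 000001010110001.
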